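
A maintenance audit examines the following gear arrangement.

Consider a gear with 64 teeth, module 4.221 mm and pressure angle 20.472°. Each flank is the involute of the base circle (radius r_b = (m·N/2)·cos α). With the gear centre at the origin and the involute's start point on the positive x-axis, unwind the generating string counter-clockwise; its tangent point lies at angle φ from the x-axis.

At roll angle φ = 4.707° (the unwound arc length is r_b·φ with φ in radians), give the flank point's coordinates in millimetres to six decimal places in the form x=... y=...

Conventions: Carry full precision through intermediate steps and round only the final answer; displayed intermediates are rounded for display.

x=126.967585 y=0.023371

recognized (one wheel, involute flank): single-mesh tooth geometry, m = 4.221, N = 64
pitch radius r_p = m·N/2 = 4.221·64/2 = 135.072000
base radius r_b = r_p·cos α = 135.072000·cos 20.472° = 126.541288
roll angle φ = 4.707° = 0.08215265 rad
x = r_b·(cos φ + φ·sin φ) = 126.967585
y = r_b·(sin φ − φ·cos φ) = 0.023371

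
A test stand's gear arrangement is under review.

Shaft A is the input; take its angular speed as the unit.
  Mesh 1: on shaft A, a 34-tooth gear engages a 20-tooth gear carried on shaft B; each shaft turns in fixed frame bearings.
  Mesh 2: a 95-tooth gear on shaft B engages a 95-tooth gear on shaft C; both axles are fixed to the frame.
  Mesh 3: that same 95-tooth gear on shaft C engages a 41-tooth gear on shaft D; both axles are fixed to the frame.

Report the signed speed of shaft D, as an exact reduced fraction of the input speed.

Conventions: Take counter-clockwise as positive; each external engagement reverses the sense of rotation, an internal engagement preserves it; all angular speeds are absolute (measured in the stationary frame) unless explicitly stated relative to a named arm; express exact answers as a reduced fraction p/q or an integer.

-323/82

3-mesh fixed-axis compound train (all bearings frame-fixed)
mesh 1 [34T→20T]: |ω|/ω_in = 1×34/20 = 17/10, sense flips to −
mesh 2 [95T→95T]: |ω|/ω_in = (17/10)×95/95 = 17/10, sense flips to +
mesh 3 [95T→41T]: |ω|/ω_in = (17/10)×95/41 = 323/82, sense flips to −
signed output speed (× input speed) = -323/82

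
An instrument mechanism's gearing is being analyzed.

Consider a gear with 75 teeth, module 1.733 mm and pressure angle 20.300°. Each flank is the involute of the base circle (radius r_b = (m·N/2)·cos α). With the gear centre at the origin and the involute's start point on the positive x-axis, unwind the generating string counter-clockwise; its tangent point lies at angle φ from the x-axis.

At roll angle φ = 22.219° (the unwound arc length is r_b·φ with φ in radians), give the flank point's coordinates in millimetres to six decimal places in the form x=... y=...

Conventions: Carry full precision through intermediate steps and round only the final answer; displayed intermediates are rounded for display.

topology: single-mesh involute geometry — m = 1.733, N = 75
pitch radius r_p = m·N/2 = 1.733·75/2 = 64.987500
base radius r_b = r_p·cos α = 64.987500·cos 20.300° = 60.951057
roll angle φ = 22.219° = 0.38779471 rad
x = r_b·(cos φ + φ·sin φ) = 65.363240
y = r_b·(sin φ − φ·cos φ) = 1.167133

x=65.363240 y=1.167133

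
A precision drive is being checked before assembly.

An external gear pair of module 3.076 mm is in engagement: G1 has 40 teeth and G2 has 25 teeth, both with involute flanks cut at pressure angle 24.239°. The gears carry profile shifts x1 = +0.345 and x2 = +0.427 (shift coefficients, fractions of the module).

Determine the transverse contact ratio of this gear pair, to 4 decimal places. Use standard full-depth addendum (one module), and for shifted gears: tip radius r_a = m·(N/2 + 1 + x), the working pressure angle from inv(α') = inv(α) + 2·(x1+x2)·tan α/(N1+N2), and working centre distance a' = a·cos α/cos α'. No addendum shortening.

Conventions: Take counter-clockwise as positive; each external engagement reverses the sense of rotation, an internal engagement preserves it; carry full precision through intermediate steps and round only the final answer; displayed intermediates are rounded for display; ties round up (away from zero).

1.4150

class = single-mesh tooth geometry [involute pair 40T × 25T, m = 3.076]
base radii: r_b1 = 56.096451, r_b2 = 35.060282
tip radii: r_a1 = 65.657220, r_a2 = 42.839452
inv(α') = inv(24.239°) + 2·(+0.345+0.427)·tan α/(40+25) = 0.03788071  ⇒  α' = 26.91009°
a' = a·cos α / cos α' = 99.9700·cos 24.239°/cos 26.91009° = 102.225979
action lengths: √(r_a1²−r_b1²) = 34.118305, √(r_a2²−r_b2²) = 24.616972
base pitch p_b = π·m·cos α = 8.811610
CR = (34.118305 + 24.616972 − 102.225979·sin 26.91009°)/8.811610 = 1.415025
contact ratio ≈ 1.4150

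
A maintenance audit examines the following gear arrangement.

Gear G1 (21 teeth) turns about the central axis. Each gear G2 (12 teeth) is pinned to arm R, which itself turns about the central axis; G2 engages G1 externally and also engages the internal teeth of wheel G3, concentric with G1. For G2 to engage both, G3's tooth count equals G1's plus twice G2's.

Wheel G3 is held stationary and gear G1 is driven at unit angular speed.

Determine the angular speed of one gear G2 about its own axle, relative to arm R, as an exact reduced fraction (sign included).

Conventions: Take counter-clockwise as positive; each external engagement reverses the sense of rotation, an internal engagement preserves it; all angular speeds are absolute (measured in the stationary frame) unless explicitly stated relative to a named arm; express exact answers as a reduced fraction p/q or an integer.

planetary set (21T centre, 12T on arm, 45T internal) — Willis relation
ring teeth: 21 + 2·12 = 45
21(ω_sun−ω_arm) = −45(ω_ring−ω_arm),  ω_ring = 0, ω_sun = 1
21(1−ω_arm) = −45(0−ω_arm)  ⇒  66·ω_arm = 21  ⇒  ω_arm = 7/22
sun–planet mesh: 21·(1−7/22) = −12·(ω_p−ω_arm)  ⇒  ω_p−ω_arm = -105/88
exact speed ratio = -105/88

-105/88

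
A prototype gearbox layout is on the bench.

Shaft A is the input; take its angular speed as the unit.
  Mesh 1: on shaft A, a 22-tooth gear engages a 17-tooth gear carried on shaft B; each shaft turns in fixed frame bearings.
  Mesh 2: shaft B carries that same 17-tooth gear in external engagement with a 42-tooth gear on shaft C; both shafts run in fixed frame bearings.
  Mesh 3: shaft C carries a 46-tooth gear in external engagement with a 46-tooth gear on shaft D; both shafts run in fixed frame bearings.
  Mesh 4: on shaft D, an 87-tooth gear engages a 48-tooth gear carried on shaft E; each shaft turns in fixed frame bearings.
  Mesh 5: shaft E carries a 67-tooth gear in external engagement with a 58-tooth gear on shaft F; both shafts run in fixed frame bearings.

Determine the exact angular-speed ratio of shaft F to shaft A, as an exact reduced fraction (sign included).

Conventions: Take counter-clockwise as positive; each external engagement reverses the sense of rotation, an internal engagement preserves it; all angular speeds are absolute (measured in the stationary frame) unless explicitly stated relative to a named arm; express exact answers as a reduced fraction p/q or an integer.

-737/672

class = fixed-axis compound train [5 meshes; 5 ratios multiply, 5 sense flips]
mesh 1 [22T→17T]: running ratio 22/17, sense −
mesh 2 [17T→42T]: running ratio 11/21, sense +
mesh 3 [46T→46T]: running ratio 11/21, sense −
mesh 4 [87T→48T]: running ratio 319/336, sense +
mesh 5 [67T→58T]: running ratio 737/672, sense −
ω_out/ω_in = -737/672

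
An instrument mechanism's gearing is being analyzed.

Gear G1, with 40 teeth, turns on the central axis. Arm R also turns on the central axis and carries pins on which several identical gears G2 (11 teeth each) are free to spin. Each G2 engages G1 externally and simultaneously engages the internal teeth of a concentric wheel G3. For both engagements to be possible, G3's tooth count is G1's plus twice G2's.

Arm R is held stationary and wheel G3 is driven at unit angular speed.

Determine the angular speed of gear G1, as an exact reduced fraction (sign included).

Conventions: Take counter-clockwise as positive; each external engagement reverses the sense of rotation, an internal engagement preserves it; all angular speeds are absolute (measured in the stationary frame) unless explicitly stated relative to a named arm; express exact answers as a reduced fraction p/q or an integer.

-31/20

recognized (axles ride arm R): planetary set, 40/11/62 teeth
ring teeth: 40 + 2·11 = 62
40(ω_sun−ω_arm) = −62(ω_ring−ω_arm),  ω_arm = 0, ω_ring = 1
ω_sun = 0 − (62/40)(1−0) = -31/20
exact speed ratio = -31/20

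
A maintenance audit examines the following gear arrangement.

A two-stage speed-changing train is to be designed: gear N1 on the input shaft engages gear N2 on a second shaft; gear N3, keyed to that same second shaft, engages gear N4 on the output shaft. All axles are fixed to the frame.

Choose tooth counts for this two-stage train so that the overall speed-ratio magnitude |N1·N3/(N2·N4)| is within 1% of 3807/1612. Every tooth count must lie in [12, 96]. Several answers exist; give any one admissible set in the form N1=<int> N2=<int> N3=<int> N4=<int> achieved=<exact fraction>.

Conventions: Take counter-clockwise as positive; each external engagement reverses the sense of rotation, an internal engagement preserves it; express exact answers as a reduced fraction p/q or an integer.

N1=47 N2=26 N3=81 N4=62 achieved=3807/1612

2-stage fixed-axis compound train for ratio 3807/1612
target = 3807/1612 in lowest terms: an exact hit needs N1·N3 = k·3807 and N2·N4 = k·1612 for one integer k, every count in [12, 96]; additionally prefer no 1:1 stage (N1 ≠ N2, N3 ≠ N4)
k = 1: N1·N3 = 3807 = 47·81, N2·N4 = 1612 = 26·62
achieved = 47·81/(26·62) = 3807/1612; |achieved − target| = 0 ≤ 3807/161200 ✓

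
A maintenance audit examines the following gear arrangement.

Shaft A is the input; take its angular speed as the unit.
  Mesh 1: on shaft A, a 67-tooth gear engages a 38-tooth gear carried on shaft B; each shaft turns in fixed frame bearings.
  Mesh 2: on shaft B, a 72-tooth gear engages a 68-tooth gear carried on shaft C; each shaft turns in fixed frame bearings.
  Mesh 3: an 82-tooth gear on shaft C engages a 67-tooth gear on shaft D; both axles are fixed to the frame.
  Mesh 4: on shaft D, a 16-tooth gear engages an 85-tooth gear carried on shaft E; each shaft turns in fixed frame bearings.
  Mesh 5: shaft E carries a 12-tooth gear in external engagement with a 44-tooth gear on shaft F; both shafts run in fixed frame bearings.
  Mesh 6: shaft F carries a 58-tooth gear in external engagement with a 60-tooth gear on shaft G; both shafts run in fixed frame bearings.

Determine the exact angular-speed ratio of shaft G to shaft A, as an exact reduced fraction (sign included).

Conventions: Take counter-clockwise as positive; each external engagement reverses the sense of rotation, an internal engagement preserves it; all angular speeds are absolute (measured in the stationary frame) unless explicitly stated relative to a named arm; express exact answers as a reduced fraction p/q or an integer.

171216/1510025

class = fixed-axis compound train [6 meshes; 6 ratios multiply, 6 sense flips]
mesh 1 [67T→38T]: running ratio 67/38, sense −
mesh 2 [72T→68T]: running ratio 603/323, sense +
mesh 3 [82T→67T]: running ratio 738/323, sense −
mesh 4 [16T→85T]: running ratio 11808/27455, sense +
mesh 5 [12T→44T]: running ratio 35424/302005, sense −
mesh 6 [58T→60T]: running ratio 171216/1510025, sense +
ω_out/ω_in = 171216/1510025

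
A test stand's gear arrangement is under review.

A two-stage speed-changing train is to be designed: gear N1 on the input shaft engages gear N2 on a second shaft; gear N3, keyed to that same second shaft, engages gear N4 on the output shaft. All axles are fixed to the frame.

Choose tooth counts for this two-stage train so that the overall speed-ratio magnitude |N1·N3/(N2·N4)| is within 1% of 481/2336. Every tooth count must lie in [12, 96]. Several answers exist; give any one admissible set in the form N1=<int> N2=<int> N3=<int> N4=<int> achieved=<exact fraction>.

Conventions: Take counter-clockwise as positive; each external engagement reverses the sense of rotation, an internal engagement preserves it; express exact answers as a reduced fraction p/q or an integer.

topology: fixed-axis compound train — 2 stages, target 481/2336
target = 481/2336 in lowest terms: an exact hit needs N1·N3 = k·481 and N2·N4 = k·2336 for one integer k, every count in [12, 96]; additionally prefer no 1:1 stage (N1 ≠ N2, N3 ≠ N4)
k = 1: N1·N3 = 481 = 13·37, N2·N4 = 2336 = 32·73
achieved = 13·37/(32·73) = 481/2336; |achieved − target| = 0 ≤ 481/233600 ✓

N1=13 N2=32 N3=37 N4=73 achieved=481/2336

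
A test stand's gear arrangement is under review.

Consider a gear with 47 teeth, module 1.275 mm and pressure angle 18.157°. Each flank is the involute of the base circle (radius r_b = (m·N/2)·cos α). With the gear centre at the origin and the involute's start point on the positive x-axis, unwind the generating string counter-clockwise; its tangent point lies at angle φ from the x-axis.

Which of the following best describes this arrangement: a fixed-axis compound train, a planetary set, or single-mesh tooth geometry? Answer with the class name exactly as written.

single-mesh tooth geometry

class = single-mesh tooth geometry [base-circle involute, m = 1.275, 47T]
classification: single-mesh tooth geometry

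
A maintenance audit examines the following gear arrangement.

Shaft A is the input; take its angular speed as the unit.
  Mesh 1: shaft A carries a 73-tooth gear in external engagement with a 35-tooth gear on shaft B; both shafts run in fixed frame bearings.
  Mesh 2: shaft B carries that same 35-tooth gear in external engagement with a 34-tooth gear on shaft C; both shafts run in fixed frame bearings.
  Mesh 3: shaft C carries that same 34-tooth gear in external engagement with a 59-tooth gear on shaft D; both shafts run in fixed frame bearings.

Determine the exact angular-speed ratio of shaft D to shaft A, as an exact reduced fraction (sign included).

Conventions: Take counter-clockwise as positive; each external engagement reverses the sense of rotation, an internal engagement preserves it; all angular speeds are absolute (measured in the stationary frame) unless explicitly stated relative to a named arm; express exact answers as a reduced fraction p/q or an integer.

-73/59

class = fixed-axis compound train [3 meshes; 3 ratios multiply, 3 sense flips]
mesh 1 [73T→35T]: running ratio 73/35, sense −
mesh 2 [35T→34T]: running ratio 73/34, sense +
mesh 3 [34T→59T]: running ratio 73/59, sense −
ω_out/ω_in = -73/59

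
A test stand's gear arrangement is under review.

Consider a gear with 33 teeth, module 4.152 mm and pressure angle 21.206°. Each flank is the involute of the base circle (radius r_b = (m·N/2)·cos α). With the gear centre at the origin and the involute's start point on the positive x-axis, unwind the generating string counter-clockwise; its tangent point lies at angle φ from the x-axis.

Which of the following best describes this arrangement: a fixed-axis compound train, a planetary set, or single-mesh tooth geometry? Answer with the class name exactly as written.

single-mesh tooth geometry

single-mesh involute tooth geometry (33T wheel at module 4.152)
classification: single-mesh tooth geometry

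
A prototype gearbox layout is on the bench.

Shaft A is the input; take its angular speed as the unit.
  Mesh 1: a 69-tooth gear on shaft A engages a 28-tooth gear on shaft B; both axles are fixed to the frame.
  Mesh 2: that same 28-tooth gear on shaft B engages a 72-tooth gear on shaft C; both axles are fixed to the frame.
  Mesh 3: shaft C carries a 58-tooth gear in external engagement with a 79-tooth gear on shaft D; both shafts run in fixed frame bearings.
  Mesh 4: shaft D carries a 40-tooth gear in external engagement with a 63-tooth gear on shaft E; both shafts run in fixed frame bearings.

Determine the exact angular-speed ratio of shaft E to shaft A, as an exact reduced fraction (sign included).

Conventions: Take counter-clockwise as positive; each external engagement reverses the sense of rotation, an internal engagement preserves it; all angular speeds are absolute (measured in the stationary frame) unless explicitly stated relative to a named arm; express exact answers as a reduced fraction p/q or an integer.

class = fixed-axis compound train [4 meshes; 4 ratios multiply, 4 sense flips]
mesh 1 [69T→28T]: running ratio 69/28, sense −
mesh 2 [28T→72T]: running ratio 23/24, sense +
mesh 3 [58T→79T]: running ratio 667/948, sense −
mesh 4 [40T→63T]: running ratio 6670/14931, sense +
ω_out/ω_in = 6670/14931

6670/14931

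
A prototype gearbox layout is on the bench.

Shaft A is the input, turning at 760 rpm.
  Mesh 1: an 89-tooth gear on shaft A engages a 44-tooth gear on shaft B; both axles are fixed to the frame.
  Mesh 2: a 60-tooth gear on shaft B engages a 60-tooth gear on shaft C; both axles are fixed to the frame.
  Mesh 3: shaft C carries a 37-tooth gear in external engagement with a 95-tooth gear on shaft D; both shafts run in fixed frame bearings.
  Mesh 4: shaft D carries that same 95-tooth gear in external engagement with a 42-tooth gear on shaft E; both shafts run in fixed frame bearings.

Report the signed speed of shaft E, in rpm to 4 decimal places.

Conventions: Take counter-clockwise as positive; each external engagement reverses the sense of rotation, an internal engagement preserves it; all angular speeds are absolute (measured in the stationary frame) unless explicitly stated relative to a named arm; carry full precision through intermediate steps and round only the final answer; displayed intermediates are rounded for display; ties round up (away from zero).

+1354.2641 rpm

recognized (5 fixed axles, 4 meshes): fixed-axis compound train
mesh 1 [89T→44T]: ω = 760.0000×89/44 = 1537.2727 rpm, sense flips to −
mesh 2 [60T→60T]: ω = 1537.2727×60/60 = 1537.2727 rpm, sense flips to +
mesh 3 [37T→95T]: ω = 1537.2727×37/95 = 598.7273 rpm, sense flips to −
mesh 4 [95T→42T]: ω = 598.7273×95/42 = 1354.2641 rpm, sense flips to +
signed output speed = +1354.2641 rpm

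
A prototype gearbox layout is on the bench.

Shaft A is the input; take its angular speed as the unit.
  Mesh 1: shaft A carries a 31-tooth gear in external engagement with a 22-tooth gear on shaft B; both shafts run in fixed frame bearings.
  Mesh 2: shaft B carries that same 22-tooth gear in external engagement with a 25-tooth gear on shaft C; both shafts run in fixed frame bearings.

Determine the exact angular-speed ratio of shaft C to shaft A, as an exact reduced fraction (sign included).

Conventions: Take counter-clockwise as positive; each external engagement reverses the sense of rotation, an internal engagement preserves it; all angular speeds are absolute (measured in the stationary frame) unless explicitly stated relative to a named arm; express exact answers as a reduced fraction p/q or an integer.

class = fixed-axis compound train [2 meshes; 2 ratios multiply, 2 sense flips]
mesh 1 [31T→22T]: running ratio 31/22, sense −
mesh 2 [22T→25T]: running ratio 31/25, sense +
ω_out/ω_in = 31/25

31/25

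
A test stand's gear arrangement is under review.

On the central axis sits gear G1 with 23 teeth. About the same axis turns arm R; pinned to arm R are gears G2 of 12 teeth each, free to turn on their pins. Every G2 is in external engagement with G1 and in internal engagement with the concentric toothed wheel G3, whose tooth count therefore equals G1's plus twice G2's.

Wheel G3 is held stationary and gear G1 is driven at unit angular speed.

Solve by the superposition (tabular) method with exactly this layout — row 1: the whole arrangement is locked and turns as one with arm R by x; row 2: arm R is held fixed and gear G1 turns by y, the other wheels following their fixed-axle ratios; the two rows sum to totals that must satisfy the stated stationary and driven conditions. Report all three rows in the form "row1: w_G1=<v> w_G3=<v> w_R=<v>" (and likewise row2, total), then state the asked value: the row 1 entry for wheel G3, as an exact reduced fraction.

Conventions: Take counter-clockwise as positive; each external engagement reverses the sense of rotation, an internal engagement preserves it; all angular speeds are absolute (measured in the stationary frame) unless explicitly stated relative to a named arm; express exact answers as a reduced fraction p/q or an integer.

recognized (axles ride arm R): planetary set, 23/12/47 teeth
row 1: whole set turns with the arm by x
superposition row 2 [arm held]: sun y, ring −(23/47)·y, arm 0
boundary: total ω_ring = x − (23/47)·y = 0 and total ω_sun = x + y = 1  ⇒  y = 47/70, x = 23/70
row 2 ring = −(23/47)·47/70 = -23/70
totals (row 1 + row 2): sun 23/70 + 47/70 = 1, ring 23/70 + (-23/70) = 0, arm 23/70 + 0 = 23/70
asked cell (row1, ring) = 23/70

row1: w_G1=23/70 w_G3=23/70 w_R=23/70
row2: w_G1=47/70 w_G3=-23/70 w_R=0
total: w_G1=1 w_G3=0 w_R=23/70
asked value: 23/70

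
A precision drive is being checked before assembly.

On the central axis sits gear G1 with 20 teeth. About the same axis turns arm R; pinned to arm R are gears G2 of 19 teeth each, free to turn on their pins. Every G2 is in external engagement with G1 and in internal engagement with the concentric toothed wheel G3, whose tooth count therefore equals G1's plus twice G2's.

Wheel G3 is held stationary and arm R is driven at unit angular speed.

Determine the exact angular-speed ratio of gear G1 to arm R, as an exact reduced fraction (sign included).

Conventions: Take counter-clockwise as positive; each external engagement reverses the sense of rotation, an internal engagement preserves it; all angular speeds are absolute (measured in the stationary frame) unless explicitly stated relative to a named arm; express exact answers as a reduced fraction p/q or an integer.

recognized (axles ride arm R): planetary set, 20/19/58 teeth
ring teeth: 20 + 2·19 = 58
20(ω_sun−ω_arm) = −58(ω_ring−ω_arm),  ω_ring = 0, ω_arm = 1
ω_sun = 1 − (58/20)(0−1) = 39/10
ω_out/ω_in = 39/10

39/10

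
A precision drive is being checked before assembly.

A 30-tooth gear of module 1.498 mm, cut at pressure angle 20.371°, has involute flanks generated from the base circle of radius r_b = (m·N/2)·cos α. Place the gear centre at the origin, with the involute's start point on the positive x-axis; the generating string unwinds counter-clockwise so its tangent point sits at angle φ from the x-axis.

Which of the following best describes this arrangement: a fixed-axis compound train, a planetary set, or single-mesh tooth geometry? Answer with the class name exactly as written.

single-mesh tooth geometry

class = single-mesh tooth geometry [base-circle involute, m = 1.498, 30T]
classification: single-mesh tooth geometry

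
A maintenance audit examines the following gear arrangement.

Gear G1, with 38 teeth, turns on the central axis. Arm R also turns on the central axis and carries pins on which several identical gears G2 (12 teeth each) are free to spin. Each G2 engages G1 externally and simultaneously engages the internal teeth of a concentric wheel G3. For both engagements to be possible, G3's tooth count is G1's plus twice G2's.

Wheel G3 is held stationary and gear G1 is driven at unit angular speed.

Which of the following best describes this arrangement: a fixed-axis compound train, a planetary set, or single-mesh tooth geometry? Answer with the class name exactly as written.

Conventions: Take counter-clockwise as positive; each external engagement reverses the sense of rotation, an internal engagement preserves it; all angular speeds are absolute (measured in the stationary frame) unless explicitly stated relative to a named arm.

class = planetary set [G3 = 38+2·12 = 62; Willis about the carrier]
classification: planetary set

planetary set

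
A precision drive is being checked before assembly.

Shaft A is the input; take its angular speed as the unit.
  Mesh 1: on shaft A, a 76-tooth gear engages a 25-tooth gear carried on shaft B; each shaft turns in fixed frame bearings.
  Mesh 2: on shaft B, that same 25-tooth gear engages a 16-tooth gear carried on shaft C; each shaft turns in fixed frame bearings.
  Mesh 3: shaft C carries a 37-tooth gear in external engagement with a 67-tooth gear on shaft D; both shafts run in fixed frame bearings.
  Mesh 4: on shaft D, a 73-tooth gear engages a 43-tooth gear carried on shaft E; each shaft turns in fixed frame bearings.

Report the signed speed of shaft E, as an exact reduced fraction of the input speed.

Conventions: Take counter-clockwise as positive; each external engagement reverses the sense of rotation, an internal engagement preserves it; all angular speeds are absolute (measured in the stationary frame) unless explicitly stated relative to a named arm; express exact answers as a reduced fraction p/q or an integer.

4-mesh fixed-axis compound train (all bearings frame-fixed)
mesh 1 [76T→25T]: |ω|/ω_in = 1×76/25 = 76/25, sense flips to −
mesh 2 [25T→16T]: |ω|/ω_in = (76/25)×25/16 = 19/4, sense flips to +
mesh 3 [37T→67T]: |ω|/ω_in = (19/4)×37/67 = 703/268, sense flips to −
mesh 4 [73T→43T]: |ω|/ω_in = (703/268)×73/43 = 51319/11524, sense flips to +
signed output speed (× input speed) = 51319/11524

51319/11524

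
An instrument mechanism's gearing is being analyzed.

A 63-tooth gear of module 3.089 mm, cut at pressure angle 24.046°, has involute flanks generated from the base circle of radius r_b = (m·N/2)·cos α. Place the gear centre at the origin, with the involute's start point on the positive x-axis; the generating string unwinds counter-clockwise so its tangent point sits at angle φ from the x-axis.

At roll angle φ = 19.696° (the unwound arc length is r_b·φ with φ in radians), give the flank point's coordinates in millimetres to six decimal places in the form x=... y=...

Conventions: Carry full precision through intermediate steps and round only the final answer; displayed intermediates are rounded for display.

x=93.955573 y=1.189070

recognized (one wheel, involute flank): single-mesh tooth geometry, m = 3.089, N = 63
pitch radius r_p = m·N/2 = 3.089·63/2 = 97.303500
base radius r_b = r_p·cos α = 97.303500·cos 24.046° = 88.859367
roll angle φ = 19.696° = 0.34376005 rad
x = r_b·(cos φ + φ·sin φ) = 93.955573
y = r_b·(sin φ − φ·cos φ) = 1.189070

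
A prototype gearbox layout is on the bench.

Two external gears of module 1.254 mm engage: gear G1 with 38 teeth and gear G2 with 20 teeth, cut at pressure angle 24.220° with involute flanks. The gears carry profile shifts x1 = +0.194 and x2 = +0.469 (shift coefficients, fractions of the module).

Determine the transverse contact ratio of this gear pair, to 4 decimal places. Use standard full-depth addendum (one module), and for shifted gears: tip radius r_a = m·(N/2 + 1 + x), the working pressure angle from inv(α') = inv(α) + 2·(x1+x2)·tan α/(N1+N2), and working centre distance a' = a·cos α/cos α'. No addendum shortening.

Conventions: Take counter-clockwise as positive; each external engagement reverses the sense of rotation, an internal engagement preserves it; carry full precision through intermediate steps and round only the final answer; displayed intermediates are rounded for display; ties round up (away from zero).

topology: single-mesh involute geometry — m = 1.254, 38T/20T pair
base radii: r_b1 = 21.728763, r_b2 = 11.436191
tip radii: r_a1 = 25.323276, r_a2 = 14.382126
inv(α') = inv(24.220°) + 2·(+0.194+0.469)·tan α/(38+20) = 0.03740292  ⇒  α' = 26.80333°
a' = a·cos α / cos α' = 36.3660·cos 24.220°/cos 26.80333° = 37.157130
action lengths: √(r_a1²−r_b1²) = 13.004966, √(r_a2²−r_b2²) = 8.721186
base pitch p_b = π·m·cos α = 3.592785
CR = (13.004966 + 8.721186 − 37.157130·sin 26.80333°)/3.592785 = 1.383581
contact ratio ≈ 1.3836

1.3836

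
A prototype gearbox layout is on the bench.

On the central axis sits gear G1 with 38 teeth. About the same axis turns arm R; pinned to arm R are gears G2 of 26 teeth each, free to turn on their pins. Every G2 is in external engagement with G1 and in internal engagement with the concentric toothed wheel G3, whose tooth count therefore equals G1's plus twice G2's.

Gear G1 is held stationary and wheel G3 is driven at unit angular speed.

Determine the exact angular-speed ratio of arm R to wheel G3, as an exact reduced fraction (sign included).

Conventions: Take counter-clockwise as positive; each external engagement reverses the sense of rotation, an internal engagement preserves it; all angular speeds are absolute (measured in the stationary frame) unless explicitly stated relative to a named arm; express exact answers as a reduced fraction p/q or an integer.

topology: planetary set — G1 38T / G2 26T / G3 90T, arm = carrier (Willis)
ring teeth: 38 + 2·26 = 90
38(ω_sun−ω_arm) = −90(ω_ring−ω_arm),  ω_sun = 0, ω_ring = 1
38(0−ω_arm) = −90(1−ω_arm)  ⇒  128·ω_arm = 90  ⇒  ω_arm = 45/64
ω_out/ω_in = 45/64

45/64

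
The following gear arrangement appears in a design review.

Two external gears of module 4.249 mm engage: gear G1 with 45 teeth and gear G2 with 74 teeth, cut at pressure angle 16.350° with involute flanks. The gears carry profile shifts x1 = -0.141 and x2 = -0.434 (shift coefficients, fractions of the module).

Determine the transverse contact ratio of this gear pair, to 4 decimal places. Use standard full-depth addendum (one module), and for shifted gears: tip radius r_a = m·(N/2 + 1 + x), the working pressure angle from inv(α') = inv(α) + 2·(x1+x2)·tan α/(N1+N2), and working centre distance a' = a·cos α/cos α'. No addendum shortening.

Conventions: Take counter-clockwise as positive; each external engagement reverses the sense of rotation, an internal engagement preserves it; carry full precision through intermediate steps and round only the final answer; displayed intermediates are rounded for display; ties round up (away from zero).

2.2473

class = single-mesh tooth geometry [involute pair 45T × 74T, m = 4.249]
base radii: r_b1 = 91.736335, r_b2 = 150.855306
tip radii: r_a1 = 99.252391, r_a2 = 159.617934
inv(α') = inv(16.350°) + 2·(-0.141-0.434)·tan α/(45+74) = 0.00517159  ⇒  α' = 14.17260°
a' = a·cos α / cos α' = 252.8155·cos 16.350°/cos 14.17260° = 250.207315
action lengths: √(r_a1²−r_b1²) = 37.887755, √(r_a2²−r_b2²) = 52.159002
base pitch p_b = π·m·cos α = 12.808809
CR = (37.887755 + 52.159002 − 250.207315·sin 14.17260°)/12.808809 = 2.247286
contact ratio ≈ 2.2473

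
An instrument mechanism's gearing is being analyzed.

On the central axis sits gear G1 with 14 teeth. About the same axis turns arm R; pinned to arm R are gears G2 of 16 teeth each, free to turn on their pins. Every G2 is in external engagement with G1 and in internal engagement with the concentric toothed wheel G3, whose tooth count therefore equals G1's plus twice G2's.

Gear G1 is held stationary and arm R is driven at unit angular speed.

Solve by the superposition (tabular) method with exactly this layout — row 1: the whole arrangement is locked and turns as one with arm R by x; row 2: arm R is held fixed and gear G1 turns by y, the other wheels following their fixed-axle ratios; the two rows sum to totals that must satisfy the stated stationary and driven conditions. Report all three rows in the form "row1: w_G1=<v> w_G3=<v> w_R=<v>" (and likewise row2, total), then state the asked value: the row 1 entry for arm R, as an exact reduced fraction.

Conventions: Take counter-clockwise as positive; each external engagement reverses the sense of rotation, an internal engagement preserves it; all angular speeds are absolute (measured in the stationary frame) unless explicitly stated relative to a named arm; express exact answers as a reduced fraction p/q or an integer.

row1: w_G1=1 w_G3=1 w_R=1
row2: w_G1=-1 w_G3=7/23 w_R=0
total: w_G1=0 w_G3=30/23 w_R=1
asked value: 1

class = planetary set [G3 = 14+2·16 = 46; Willis about the carrier]
superposition row 1 [locked train]: every member turns x
superposition row 2 [arm held]: sun y, ring −(14/46)·y, arm 0
boundary: total ω_sun = x + y = 0 and total ω_arm = x = 1  ⇒  y = -1, x = 1
row 2 ring = −(14/46)·(-1) = 7/23
totals (row 1 + row 2): sun 1 + (-1) = 0, ring 1 + 7/23 = 30/23, arm 1 + 0 = 1
asked cell (row1, arm) = 1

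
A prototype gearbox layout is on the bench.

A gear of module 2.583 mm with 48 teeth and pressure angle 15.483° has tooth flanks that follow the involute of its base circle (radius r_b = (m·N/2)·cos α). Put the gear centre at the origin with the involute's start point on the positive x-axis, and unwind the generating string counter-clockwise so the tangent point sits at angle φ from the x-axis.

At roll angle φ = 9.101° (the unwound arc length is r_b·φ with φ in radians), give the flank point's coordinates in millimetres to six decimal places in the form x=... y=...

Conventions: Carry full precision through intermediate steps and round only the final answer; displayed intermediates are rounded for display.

topology: single-mesh involute geometry — m = 2.583, N = 48
pitch radius r_p = m·N/2 = 2.583·48/2 = 61.992000
base radius r_b = r_p·cos α = 61.992000·cos 15.483° = 59.742292
roll angle φ = 9.101° = 0.15884242 rad
x = r_b·(cos φ + φ·sin φ) = 60.491221
y = r_b·(sin φ − φ·cos φ) = 0.079609

x=60.491221 y=0.079609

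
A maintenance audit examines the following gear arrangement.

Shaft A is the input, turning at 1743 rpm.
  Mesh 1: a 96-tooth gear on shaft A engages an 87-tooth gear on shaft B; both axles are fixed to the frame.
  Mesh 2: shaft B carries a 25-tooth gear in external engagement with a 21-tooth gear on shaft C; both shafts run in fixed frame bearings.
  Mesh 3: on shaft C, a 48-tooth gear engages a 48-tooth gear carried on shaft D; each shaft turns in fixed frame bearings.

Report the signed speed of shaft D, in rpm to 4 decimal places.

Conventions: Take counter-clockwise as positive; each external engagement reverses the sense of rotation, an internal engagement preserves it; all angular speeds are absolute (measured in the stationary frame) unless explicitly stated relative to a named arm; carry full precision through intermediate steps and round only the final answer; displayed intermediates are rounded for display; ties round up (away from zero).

recognized (4 fixed axles, 3 meshes): fixed-axis compound train
mesh 1 [96T→87T]: ω = 1743.0000×96/87 = 1923.3103 rpm, sense flips to −
mesh 2 [25T→21T]: ω = 1923.3103×25/21 = 2289.6552 rpm, sense flips to +
mesh 3 [48T→48T]: ω = 2289.6552×48/48 = 2289.6552 rpm, sense flips to −
signed output speed = -2289.6552 rpm

-2289.6552 rpm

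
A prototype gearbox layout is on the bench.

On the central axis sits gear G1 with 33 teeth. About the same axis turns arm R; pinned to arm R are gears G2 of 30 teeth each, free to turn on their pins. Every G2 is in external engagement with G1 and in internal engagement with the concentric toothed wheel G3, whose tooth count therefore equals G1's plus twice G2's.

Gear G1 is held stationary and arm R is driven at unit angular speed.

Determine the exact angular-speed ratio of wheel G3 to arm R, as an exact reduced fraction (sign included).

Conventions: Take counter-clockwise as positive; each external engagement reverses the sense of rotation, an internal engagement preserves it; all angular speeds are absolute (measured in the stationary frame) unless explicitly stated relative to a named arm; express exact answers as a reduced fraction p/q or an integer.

42/31

topology: planetary set — G1 33T / G2 30T / G3 93T, arm = carrier (Willis)
ring teeth: 33 + 2·30 = 93
33(ω_sun−ω_arm) = −93(ω_ring−ω_arm),  ω_sun = 0, ω_arm = 1
ω_ring = 1 − (33/93)(0−1) = 42/31
ω_out/ω_in = 42/31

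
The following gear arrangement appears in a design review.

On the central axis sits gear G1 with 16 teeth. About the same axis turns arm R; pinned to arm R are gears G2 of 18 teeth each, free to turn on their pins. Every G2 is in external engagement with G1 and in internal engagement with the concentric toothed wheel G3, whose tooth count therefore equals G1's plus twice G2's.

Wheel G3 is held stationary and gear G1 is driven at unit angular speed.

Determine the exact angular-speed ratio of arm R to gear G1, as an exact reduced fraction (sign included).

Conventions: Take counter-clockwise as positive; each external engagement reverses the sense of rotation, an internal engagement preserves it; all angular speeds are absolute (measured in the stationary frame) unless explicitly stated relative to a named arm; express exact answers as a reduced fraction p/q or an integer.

topology: planetary set — G1 16T / G2 18T / G3 52T, arm = carrier (Willis)
ring teeth: 16 + 2·18 = 52
16(ω_sun−ω_arm) = −52(ω_ring−ω_arm),  ω_ring = 0, ω_sun = 1
16(1−ω_arm) = −52(0−ω_arm)  ⇒  68·ω_arm = 16  ⇒  ω_arm = 4/17
ω_out/ω_in = 4/17

4/17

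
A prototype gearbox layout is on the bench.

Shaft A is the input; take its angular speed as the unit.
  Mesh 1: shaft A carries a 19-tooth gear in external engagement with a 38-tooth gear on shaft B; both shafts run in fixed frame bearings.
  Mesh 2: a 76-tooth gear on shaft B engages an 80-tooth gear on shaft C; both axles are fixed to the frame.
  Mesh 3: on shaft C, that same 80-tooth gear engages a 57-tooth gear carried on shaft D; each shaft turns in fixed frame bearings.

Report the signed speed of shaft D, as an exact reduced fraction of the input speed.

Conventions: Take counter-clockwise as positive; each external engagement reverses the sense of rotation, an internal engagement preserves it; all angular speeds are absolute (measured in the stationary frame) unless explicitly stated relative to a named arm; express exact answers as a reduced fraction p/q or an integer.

3-mesh fixed-axis compound train (all bearings frame-fixed)
mesh 1 [19T→38T]: |ω|/ω_in = 1×19/38 = 1/2, sense flips to −
mesh 2 [76T→80T]: |ω|/ω_in = (1/2)×76/80 = 19/40, sense flips to +
mesh 3 [80T→57T]: |ω|/ω_in = (19/40)×80/57 = 2/3, sense flips to −
signed output speed (× input speed) = -2/3

-2/3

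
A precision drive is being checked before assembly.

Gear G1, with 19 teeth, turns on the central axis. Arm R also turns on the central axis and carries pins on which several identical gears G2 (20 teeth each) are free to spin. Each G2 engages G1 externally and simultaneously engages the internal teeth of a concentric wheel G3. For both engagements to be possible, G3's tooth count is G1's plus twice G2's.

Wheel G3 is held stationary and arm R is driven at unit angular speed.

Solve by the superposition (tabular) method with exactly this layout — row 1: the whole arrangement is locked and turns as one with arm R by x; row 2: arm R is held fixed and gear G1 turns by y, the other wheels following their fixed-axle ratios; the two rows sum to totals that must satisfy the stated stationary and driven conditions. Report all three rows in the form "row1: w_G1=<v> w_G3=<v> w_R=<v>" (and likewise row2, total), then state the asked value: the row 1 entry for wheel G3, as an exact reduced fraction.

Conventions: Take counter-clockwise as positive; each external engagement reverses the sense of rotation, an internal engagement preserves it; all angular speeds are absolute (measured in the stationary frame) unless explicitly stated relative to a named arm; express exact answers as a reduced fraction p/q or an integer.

row1: w_G1=1 w_G3=1 w_R=1
row2: w_G1=59/19 w_G3=-1 w_R=0
total: w_G1=78/19 w_G3=0 w_R=1
asked value: 1

planetary set (19T centre, 20T on arm, 59T internal) — Willis relation
superposition row 1 [locked train]: every member turns x
row 2 — arm fixed, fixed-axis ratios: sun y, ring −(19/59)·y, arm 0
boundary: total ω_ring = x − (19/59)·y = 0 and total ω_arm = x = 1  ⇒  y = 59/19, x = 1
row 2 ring = −(19/59)·59/19 = -1
totals (row 1 + row 2): sun 1 + 59/19 = 78/19, ring 1 + (-1) = 0, arm 1 + 0 = 1
asked cell (row1, ring) = 1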